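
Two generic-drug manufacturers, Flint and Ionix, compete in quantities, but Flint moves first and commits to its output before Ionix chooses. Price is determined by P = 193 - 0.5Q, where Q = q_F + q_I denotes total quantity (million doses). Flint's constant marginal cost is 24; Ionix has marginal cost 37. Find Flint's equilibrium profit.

8281

The follower Ionix best-responds to any q_F: π_I = (193 - 0.5Q)q_I - 37q_I.
Follower FOC: 156 - (1/2)q_F - q_I = 0, so q_I(q_F) = (156 - (1/2)q_F).
Flint substitutes q_I(q_F) into its own profit: π_F = q_F(193 - (1/2)q_F - (156 - (1/2)q_F)/2) - 24q_F = (115 - (1/4)q_F)q_F - 24q_F.
Maximising: ∂π_F/∂q_F = 91 - (1/2)q_F = 0, giving q_F = 182.
Then q_I = (156 - (1/2)·182) = 65.
Price P = 193 - (1/2)·247 = 139/2.
Flint's profit: (139/2 - 24)·182 = 8281.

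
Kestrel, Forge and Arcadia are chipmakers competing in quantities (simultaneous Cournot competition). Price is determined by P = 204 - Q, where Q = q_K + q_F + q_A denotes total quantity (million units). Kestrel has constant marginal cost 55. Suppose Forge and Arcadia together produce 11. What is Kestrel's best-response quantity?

69

With rivals' combined output fixed at 11, Kestrel's profit is π_K = (204 - 11 - q_K)q_K - (55q_K) = (193 - q_K)q_K - (55q_K).
∂π_K/∂q_K = 138 - 2q_K = 0, so q_K = 69.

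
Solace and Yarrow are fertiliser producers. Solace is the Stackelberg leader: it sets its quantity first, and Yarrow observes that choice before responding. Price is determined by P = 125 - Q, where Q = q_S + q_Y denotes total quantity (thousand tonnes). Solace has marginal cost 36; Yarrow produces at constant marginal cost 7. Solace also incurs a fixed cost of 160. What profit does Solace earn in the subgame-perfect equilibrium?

Solve by backward induction. Given q_S, the follower Yarrow maximises π_Y = (125 - q_S - q_Y)q_Y - 7q_Y.
Follower FOC: 118 - q_S - 2q_Y = 0, so q_Y(q_S) = (118 - q_S)/2.
Solace substitutes q_Y(q_S) into its own profit: π_S = q_S(125 - q_S - (118 - q_S)/2) - 36q_S = (66 - (1/2)q_S)q_S - 36q_S.
The leader's first-order condition 30 - q_S = 0 yields q_S = 30.
Then q_Y = (118 - 30)/2 = 44.
Price P = 125 - 74 = 51.
Solace's profit: (51 - 36)·30 - 160 = 290.

290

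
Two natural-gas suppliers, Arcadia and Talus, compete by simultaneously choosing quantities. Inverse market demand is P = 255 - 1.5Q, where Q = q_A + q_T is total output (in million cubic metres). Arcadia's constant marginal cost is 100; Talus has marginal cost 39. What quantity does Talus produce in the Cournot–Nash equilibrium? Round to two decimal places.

61.56

Arcadia's profit: π_A = (255 - 1.5Q)q_A - (100q_A). Setting ∂π_A/∂q_A = 0: 155 - 3q_A - (3/2)(q_T) = 0.
Talus's profit: π_T = (255 - 1.5Q)q_T - (39q_T). Setting ∂π_T/∂q_T = 0: 216 - 3q_T - (3/2)(q_A) = 0.
Best responses: q_A = (155 - (3/2)q_T)/3, q_T = (216 - (3/2)q_A)/3.
Substituting one into the other gives q_A = 188/9 and q_T = 554/9.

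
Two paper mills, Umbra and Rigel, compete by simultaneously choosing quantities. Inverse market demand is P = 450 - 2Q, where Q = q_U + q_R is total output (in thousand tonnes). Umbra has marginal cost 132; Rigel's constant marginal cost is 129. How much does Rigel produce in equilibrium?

54

Umbra's profit: π_U = (450 - 2Q)q_U - (132q_U). Setting ∂π_U/∂q_U = 0: 318 - 4q_U - 2(q_R) = 0.
Rigel's first-order condition: 321 - 4q_R - 2(q_U) = 0.
So q_U = (318 - 2q_R)/4 and q_R = (321 - 2q_U)/4.
Substituting one into the other gives q_U = 105/2 and q_R = 54.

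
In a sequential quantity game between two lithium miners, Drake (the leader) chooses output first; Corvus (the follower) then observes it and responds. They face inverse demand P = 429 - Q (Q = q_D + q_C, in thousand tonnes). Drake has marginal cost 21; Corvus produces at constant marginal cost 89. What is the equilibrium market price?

140

Solve by backward induction. Given q_D, the follower Corvus maximises π_C = (429 - q_D - q_C)q_C - 89q_C.
∂π_C/∂q_C = 340 - q_D - 2q_C = 0 gives the reaction function q_C = (340 - q_D)/2.
Drake substitutes q_C(q_D) into its own profit: π_D = q_D(429 - q_D - (340 - q_D)/2) - 21q_D = (259 - (1/2)q_D)q_D - 21q_D.
The leader's first-order condition 238 - q_D = 0 yields q_D = 238.
Then q_C = (340 - 238)/2 = 51.
Total output Q = 289, so price P = 429 - 289 = 140.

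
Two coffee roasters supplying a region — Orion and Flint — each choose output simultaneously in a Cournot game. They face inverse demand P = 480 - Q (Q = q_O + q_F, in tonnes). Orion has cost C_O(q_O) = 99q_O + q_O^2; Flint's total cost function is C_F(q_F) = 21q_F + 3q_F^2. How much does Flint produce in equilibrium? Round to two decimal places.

Orion's profit: π_O = (480 - Q)q_O - (99q_O + q_O²). Setting ∂π_O/∂q_O = 0: 381 - 4q_O - (q_F) = 0.
Flint's profit: π_F = (480 - Q)q_F - (21q_F + 3q_F²). Setting ∂π_F/∂q_F = 0: 459 - 8q_F - (q_O) = 0.
Rearranging gives the reaction functions q_O = (381 - q_F)/4 and q_F = (459 - q_O)/8.
Substituting one into the other gives q_O = 83.5161 and q_F = 1455/31.

46.94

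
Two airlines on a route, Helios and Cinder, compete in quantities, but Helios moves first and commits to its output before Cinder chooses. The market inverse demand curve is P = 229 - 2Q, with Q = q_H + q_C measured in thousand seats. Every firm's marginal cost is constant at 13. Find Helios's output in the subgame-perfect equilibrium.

The follower Cinder best-responds to any q_H: π_C = (229 - 2Q)q_C - 13q_C.
∂π_C/∂q_C = 216 - 2q_H - 4q_C = 0 gives the reaction function q_C = (216 - 2q_H)/4.
Helios substitutes q_C(q_H) into its own profit: π_H = q_H(229 - 2q_H - (216 - 2q_H)/2) - 13q_H = (121 - q_H)q_H - 13q_H.
Maximising: ∂π_H/∂q_H = 108 - 2q_H = 0, giving q_H = 54.
Then q_C = (216 - 2·54)/4 = 27.

54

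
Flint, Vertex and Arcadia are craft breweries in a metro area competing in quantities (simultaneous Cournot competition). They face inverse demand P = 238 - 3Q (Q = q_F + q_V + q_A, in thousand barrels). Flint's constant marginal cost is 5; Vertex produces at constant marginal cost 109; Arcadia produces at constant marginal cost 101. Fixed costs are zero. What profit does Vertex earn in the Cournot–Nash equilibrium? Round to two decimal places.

6.02

Flint's profit: π_F = (238 - 3Q)q_F - (5q_F). Setting ∂π_F/∂q_F = 0: 233 - 6q_F - 3(q_V + q_A) = 0.
Vertex's first-order condition: 129 - 6q_V - 3(q_F + q_A) = 0.
Arcadia's first-order condition: 137 - 6q_A - 3(q_F + q_V) = 0.
Adding the 3 conditions: 499 − 6Q − 6Q = 0, i.e. Q = 499/12.
Back-substituting: q_F = (233 − 499/4)/3 = 433/12, q_V = (129 − 499/4)/3 = 17/12, q_A = (137 − 499/4)/3 = 49/12.
Price P = 238 - 3·(499/12) = 453/4.
Vertex's profit: (453/4 - 109)·(17/12) = 289/48.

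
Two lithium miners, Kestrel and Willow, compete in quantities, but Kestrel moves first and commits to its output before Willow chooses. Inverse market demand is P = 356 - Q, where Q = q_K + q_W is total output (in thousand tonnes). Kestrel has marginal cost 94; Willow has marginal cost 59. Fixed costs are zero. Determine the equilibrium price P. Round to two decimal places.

150.75

Solve by backward induction. Given q_K, the follower Willow maximises π_W = (356 - q_K - q_W)q_W - 59q_W.
∂π_W/∂q_W = 297 - q_K - 2q_W = 0 gives the reaction function q_W = (297 - q_K)/2.
The leader anticipates this reaction. Substituting into P = 356 - Q gives P = 415/2 - (1/2)q_K, so π_K = (415/2 - (1/2)q_K)q_K - 94q_K.
Leader FOC: 227/2 - q_K = 0, so q_K = 227/2.
Then q_W = (297 - 227/2)/2 = 367/4.
Total output Q = 821/4, so price P = 356 - 821/4 = 603/4.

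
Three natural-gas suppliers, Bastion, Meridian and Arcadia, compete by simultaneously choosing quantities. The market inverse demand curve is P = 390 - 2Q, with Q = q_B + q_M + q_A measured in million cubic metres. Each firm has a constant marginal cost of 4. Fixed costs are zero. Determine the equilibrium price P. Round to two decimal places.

Each firm earns π_i = (390 - 2Q)q_i - 4q_i.
Setting ∂π_i/∂q_i = 0 with rivals' quantities fixed: 386 - 4q_i - 2·Σ_{j≠i} q_j = 0.
By symmetry each firm produces the same amount; substituting Σ_{j≠i} q_j = 2q_i yields q_i = 386/8 = 193/4.
Total output Q = 579/4, so price P = 390 - 2·(579/4) = 201/2.

100.50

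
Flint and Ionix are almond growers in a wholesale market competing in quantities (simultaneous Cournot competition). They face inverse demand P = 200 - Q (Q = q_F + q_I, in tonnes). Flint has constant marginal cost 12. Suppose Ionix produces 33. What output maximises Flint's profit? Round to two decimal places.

77.50

With the rival's output fixed at 33, Flint's profit is π_F = (200 - 33 - q_F)q_F - (12q_F) = (167 - q_F)q_F - (12q_F).
∂π_F/∂q_F = 155 - 2q_F = 0, so q_F = 155/2.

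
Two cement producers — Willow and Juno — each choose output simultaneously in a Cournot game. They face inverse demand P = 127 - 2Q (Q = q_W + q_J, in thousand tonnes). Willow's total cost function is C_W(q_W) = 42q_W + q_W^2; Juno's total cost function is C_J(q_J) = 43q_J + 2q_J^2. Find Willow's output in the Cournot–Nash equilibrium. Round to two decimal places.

Willow's profit: π_W = (127 - 2Q)q_W - (42q_W + q_W²). Setting ∂π_W/∂q_W = 0: 85 - 6q_W - 2(q_J) = 0.
Juno's first-order condition: 84 - 8q_J - 2(q_W) = 0.
Rearranging gives the reaction functions q_W = (85 - 2q_J)/6 and q_J = (84 - 2q_W)/8.
Solving the pair: q_W = 128/11, q_J = 167/22.

11.64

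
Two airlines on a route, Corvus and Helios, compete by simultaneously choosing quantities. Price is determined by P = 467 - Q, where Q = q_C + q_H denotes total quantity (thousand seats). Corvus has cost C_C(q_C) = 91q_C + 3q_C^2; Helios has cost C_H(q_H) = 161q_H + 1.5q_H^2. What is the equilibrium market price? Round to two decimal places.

373.51

Corvus's profit: π_C = (467 - Q)q_C - (91q_C + 3q_C²). Setting ∂π_C/∂q_C = 0: 376 - 8q_C - (q_H) = 0.
Helios's first-order condition: 306 - 5q_H - (q_C) = 0.
So q_C = (376 - q_H)/8 and q_H = (306 - q_C)/5.
Solving the pair: q_C = 1574/39, q_H = 53.1282.
Total output Q = 93.4872, so price P = 467 - 93.4872 = 373.5128.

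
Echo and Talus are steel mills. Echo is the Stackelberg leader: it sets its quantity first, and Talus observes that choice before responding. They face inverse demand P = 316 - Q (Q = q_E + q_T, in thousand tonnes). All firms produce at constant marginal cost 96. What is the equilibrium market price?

151

Solve by backward induction. Given q_E, the follower Talus maximises π_T = (316 - q_E - q_T)q_T - 96q_T.
∂π_T/∂q_T = 220 - q_E - 2q_T = 0 gives the reaction function q_T = (220 - q_E)/2.
Echo substitutes q_T(q_E) into its own profit: π_E = q_E(316 - q_E - (220 - q_E)/2) - 96q_E = (206 - (1/2)q_E)q_E - 96q_E.
The leader's first-order condition 110 - q_E = 0 yields q_E = 110.
Then q_T = (220 - 110)/2 = 55.
Total output Q = 165, so price P = 316 - 165 = 151.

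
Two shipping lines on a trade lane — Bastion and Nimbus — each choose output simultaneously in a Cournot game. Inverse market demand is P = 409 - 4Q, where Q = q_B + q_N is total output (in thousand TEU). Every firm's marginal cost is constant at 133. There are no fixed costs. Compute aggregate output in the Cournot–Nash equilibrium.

46

Each firm earns π_i = (409 - 4Q)q_i - 133q_i.
Setting ∂π_i/∂q_i = 0 with rivals' quantities fixed: 276 - 8q_i - 4q_j = 0.
By symmetry each firm produces the same amount; substituting q_j = q_i yields q_i = 276/12 = 23.
Total output Q = 23 + 23 = 46.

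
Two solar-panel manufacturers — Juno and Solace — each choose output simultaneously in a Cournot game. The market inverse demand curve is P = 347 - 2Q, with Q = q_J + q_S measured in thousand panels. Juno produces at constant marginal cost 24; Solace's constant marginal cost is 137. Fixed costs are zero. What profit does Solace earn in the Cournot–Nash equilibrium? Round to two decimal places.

522.72

Juno's profit: π_J = (347 - 2Q)q_J - (24q_J). Setting ∂π_J/∂q_J = 0: 323 - 4q_J - 2(q_S) = 0.
Solace's profit: π_S = (347 - 2Q)q_S - (137q_S). Setting ∂π_S/∂q_S = 0: 210 - 4q_S - 2(q_J) = 0.
Best responses: q_J = (323 - 2q_S)/4, q_S = (210 - 2q_J)/4.
Solving the pair: q_J = 218/3, q_S = 97/6.
Price P = 347 - 2·(533/6) = 508/3.
Solace's profit: (508/3 - 137)·(97/6) = 522.7222.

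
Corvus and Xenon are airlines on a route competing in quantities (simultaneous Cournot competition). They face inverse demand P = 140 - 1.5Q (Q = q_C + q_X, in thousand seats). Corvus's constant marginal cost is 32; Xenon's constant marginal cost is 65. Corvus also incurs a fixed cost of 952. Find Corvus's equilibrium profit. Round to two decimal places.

520.67

Corvus's profit: π_C = (140 - 1.5Q)q_C - (32q_C). Setting ∂π_C/∂q_C = 0: 108 - 3q_C - (3/2)(q_X) = 0.
Xenon's first-order condition: 75 - 3q_X - (3/2)(q_C) = 0.
Rearranging gives the reaction functions q_C = (108 - (3/2)q_X)/3 and q_X = (75 - (3/2)q_C)/3.
Solving the pair: q_C = 94/3, q_X = 28/3.
Price P = 140 - (3/2)·(122/3) = 79.
Corvus's profit: (79 - 32)·(94/3) - 952 = 1562/3.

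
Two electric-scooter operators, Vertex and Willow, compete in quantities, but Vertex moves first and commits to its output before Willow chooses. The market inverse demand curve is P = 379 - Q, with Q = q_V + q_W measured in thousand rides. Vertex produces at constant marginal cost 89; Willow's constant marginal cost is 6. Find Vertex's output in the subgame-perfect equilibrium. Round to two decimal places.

Solve by backward induction. Given q_V, the follower Willow maximises π_W = (379 - q_V - q_W)q_W - 6q_W.
Follower FOC: 373 - q_V - 2q_W = 0, so q_W(q_V) = (373 - q_V)/2.
Vertex substitutes q_W(q_V) into its own profit: π_V = q_V(379 - q_V - (373 - q_V)/2) - 89q_V = (385/2 - (1/2)q_V)q_V - 89q_V.
The leader's first-order condition 207/2 - q_V = 0 yields q_V = 207/2.
Then q_W = (373 - 207/2)/2 = 539/4.

103.50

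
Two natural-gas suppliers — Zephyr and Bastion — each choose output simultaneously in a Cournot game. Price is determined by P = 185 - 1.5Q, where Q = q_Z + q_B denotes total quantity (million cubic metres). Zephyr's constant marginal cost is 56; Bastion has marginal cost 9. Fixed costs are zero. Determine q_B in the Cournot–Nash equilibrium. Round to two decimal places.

Zephyr's profit: π_Z = (185 - 1.5Q)q_Z - (56q_Z). Setting ∂π_Z/∂q_Z = 0: 129 - 3q_Z - (3/2)(q_B) = 0.
Bastion's profit: π_B = (185 - 1.5Q)q_B - (9q_B). Setting ∂π_B/∂q_B = 0: 176 - 3q_B - (3/2)(q_Z) = 0.
Rearranging gives the reaction functions q_Z = (129 - (3/2)q_B)/3 and q_B = (176 - (3/2)q_Z)/3.
Substituting one into the other gives q_Z = 164/9 and q_B = 446/9.

49.56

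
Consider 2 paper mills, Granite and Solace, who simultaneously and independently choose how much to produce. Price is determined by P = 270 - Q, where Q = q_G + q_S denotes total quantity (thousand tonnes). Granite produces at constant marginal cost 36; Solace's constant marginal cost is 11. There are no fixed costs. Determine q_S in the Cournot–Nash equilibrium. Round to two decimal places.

94.67

Granite's profit: π_G = (270 - Q)q_G - (36q_G). Setting ∂π_G/∂q_G = 0: 234 - 2q_G - (q_S) = 0.
Solace's profit: π_S = (270 - Q)q_S - (11q_S). Setting ∂π_S/∂q_S = 0: 259 - 2q_S - (q_G) = 0.
Best responses: q_G = (234 - q_S)/2, q_S = (259 - q_G)/2.
Solving the pair: q_G = 209/3, q_S = 284/3.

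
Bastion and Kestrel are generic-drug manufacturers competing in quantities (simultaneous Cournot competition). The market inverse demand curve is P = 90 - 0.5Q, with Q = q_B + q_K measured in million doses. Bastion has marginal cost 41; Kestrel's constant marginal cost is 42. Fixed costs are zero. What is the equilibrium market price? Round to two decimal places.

57.67

Bastion's profit: π_B = (90 - 0.5Q)q_B - (41q_B). Setting ∂π_B/∂q_B = 0: 49 - q_B - (1/2)(q_K) = 0.
Kestrel's profit: π_K = (90 - 0.5Q)q_K - (42q_K). Setting ∂π_K/∂q_K = 0: 48 - q_K - (1/2)(q_B) = 0.
So q_B = (49 - (1/2)q_K) and q_K = (48 - (1/2)q_B).
Solving the pair: q_B = 100/3, q_K = 94/3.
Total output Q = 194/3, so price P = 90 - (1/2)·(194/3) = 173/3.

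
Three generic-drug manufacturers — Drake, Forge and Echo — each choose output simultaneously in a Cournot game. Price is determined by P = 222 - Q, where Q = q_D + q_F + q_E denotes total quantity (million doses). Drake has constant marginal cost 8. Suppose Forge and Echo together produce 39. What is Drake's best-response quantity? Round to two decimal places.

87.50

With rivals' combined output fixed at 39, Drake's profit is π_D = (222 - 39 - q_D)q_D - (8q_D) = (183 - q_D)q_D - (8q_D).
∂π_D/∂q_D = 175 - 2q_D = 0, so q_D = 175/2.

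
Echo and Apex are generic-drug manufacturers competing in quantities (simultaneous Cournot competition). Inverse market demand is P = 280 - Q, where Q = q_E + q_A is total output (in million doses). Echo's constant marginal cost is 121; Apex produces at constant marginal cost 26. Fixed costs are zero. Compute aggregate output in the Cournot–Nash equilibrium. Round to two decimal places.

Echo's profit: π_E = (280 - Q)q_E - (121q_E). Setting ∂π_E/∂q_E = 0: 159 - 2q_E - (q_A) = 0.
Apex's profit: π_A = (280 - Q)q_A - (26q_A). Setting ∂π_A/∂q_A = 0: 254 - 2q_A - (q_E) = 0.
Rearranging gives the reaction functions q_E = (159 - q_A)/2 and q_A = (254 - q_E)/2.
Solving the pair: q_E = 64/3, q_A = 349/3.
Total output Q = 64/3 + 349/3 = 413/3.

137.67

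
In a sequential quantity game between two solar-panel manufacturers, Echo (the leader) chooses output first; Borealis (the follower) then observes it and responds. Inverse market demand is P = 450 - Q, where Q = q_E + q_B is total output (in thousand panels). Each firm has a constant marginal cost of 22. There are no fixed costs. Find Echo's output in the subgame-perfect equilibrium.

The follower Borealis best-responds to any q_E: π_B = (450 - Q)q_B - 22q_B.
Follower FOC: 428 - q_E - 2q_B = 0, so q_B(q_E) = (428 - q_E)/2.
The leader anticipates this reaction. Substituting into P = 450 - Q gives P = 236 - (1/2)q_E, so π_E = (236 - (1/2)q_E)q_E - 22q_E.
Leader FOC: 214 - q_E = 0, so q_E = 214.
Then q_B = (428 - 214)/2 = 107.

214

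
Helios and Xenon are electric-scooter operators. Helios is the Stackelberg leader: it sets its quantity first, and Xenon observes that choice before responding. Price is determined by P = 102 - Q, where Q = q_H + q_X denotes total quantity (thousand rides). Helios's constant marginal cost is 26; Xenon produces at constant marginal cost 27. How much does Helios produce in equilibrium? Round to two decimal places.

38.50

The follower Xenon best-responds to any q_H: π_X = (102 - Q)q_X - 27q_X.
Setting the follower's marginal profit to zero, 75 - q_H - 2q_X = 0, i.e. q_X = (75 - q_H)/2.
The leader anticipates this reaction. Substituting into P = 102 - Q gives P = 129/2 - (1/2)q_H, so π_H = (129/2 - (1/2)q_H)q_H - 26q_H.
The leader's first-order condition 77/2 - q_H = 0 yields q_H = 77/2.
Then q_X = (75 - 77/2)/2 = 73/4.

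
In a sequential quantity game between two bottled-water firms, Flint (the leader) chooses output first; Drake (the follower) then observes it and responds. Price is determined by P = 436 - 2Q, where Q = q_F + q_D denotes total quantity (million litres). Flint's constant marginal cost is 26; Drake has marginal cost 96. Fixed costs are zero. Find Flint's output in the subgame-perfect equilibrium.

The follower Drake best-responds to any q_F: π_D = (436 - 2Q)q_D - 96q_D.
Setting the follower's marginal profit to zero, 340 - 2q_F - 4q_D = 0, i.e. q_D = (340 - 2q_F)/4.
Flint substitutes q_D(q_F) into its own profit: π_F = q_F(436 - 2q_F - (340 - 2q_F)/2) - 26q_F = (266 - q_F)q_F - 26q_F.
The leader's first-order condition 240 - 2q_F = 0 yields q_F = 120.
Then q_D = (340 - 2·120)/4 = 25.

120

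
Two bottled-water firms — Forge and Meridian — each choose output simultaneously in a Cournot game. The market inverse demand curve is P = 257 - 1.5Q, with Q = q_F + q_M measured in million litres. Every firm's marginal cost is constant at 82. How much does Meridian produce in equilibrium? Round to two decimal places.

Each firm earns π_i = (257 - 1.5Q)q_i - 82q_i.
First-order condition (treating rivals' output as given): 175 - 3q_i - (3/2)q_j = 0.
With identical firms every q_j equals q_i, so q_j = q_i and 175 = (9/2)q_i, giving q_i = 350/9.

38.89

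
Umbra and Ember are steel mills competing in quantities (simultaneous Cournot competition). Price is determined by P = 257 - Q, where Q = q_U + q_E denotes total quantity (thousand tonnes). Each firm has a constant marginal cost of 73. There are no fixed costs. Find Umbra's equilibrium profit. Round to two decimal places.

Each firm earns π_i = (257 - Q)q_i - 73q_i.
First-order condition (treating rivals' output as given): 184 - 2q_i - q_j = 0.
With identical firms every q_j equals q_i, so q_j = q_i and 184 = 3q_i, giving q_i = 184/3.
Price P = 257 - 368/3 = 403/3.
Umbra's profit: (403/3 - 73)·(184/3) = 3761.7778.

3761.78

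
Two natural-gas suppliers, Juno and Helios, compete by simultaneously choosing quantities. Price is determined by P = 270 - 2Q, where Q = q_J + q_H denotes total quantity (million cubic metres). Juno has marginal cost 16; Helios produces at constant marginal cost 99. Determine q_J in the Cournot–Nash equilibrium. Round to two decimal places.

56.17

Juno's profit: π_J = (270 - 2Q)q_J - (16q_J). Setting ∂π_J/∂q_J = 0: 254 - 4q_J - 2(q_H) = 0.
Helios's first-order condition: 171 - 4q_H - 2(q_J) = 0.
Rearranging gives the reaction functions q_J = (254 - 2q_H)/4 and q_H = (171 - 2q_J)/4.
Solving the pair: q_J = 337/6, q_H = 44/3.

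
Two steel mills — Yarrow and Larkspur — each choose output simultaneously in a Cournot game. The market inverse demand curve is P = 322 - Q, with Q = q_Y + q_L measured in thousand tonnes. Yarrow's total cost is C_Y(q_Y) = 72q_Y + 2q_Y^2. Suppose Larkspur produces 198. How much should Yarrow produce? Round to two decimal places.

With the rival's output fixed at 198, Yarrow's profit is π_Y = (322 - 198 - q_Y)q_Y - (72q_Y + 2q_Y²) = (124 - q_Y)q_Y - (72q_Y + 2q_Y²).
∂π_Y/∂q_Y = 52 - 6q_Y = 0, so q_Y = 26/3.

8.67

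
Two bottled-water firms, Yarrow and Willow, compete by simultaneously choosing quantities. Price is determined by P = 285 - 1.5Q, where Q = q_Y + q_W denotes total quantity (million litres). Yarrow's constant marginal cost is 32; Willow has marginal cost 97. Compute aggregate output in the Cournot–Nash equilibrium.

98

Yarrow's profit: π_Y = (285 - 1.5Q)q_Y - (32q_Y). Setting ∂π_Y/∂q_Y = 0: 253 - 3q_Y - (3/2)(q_W) = 0.
Willow's profit: π_W = (285 - 1.5Q)q_W - (97q_W). Setting ∂π_W/∂q_W = 0: 188 - 3q_W - (3/2)(q_Y) = 0.
So q_Y = (253 - (3/2)q_W)/3 and q_W = (188 - (3/2)q_Y)/3.
Substituting one into the other gives q_Y = 212/3 and q_W = 82/3.
Total output Q = 212/3 + 82/3 = 98.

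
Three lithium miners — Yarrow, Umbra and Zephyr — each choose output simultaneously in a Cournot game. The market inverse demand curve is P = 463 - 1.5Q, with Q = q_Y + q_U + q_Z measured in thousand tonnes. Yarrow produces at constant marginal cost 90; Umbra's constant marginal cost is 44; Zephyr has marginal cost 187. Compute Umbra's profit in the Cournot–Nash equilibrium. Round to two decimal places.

Yarrow's profit: π_Y = (463 - 1.5Q)q_Y - (90q_Y). Setting ∂π_Y/∂q_Y = 0: 373 - 3q_Y - (3/2)(q_U + q_Z) = 0.
Umbra's profit: π_U = (463 - 1.5Q)q_U - (44q_U). Setting ∂π_U/∂q_U = 0: 419 - 3q_U - (3/2)(q_Y + q_Z) = 0.
Zephyr's profit: π_Z = (463 - 1.5Q)q_Z - (187q_Z). Setting ∂π_Z/∂q_Z = 0: 276 - 3q_Z - (3/2)(q_Y + q_U) = 0.
Summing all 3 equations gives 1068 − 6Q = 0, hence Q = 178.
Back-substituting: q_Y = (373 − 267)/(3/2) = 212/3, q_U = (419 − 267)/(3/2) = 304/3, q_Z = (276 − 267)/(3/2) = 6.
Price P = 463 - (3/2)·178 = 196.
Umbra's profit: (196 - 44)·(304/3) = 15402.6667.

15402.67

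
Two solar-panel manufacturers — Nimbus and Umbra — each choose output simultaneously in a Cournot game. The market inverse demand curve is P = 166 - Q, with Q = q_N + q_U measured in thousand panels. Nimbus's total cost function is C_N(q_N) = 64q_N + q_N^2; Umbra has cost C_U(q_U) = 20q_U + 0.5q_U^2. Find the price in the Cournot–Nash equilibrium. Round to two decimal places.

Nimbus's profit: π_N = (166 - Q)q_N - (64q_N + q_N²). Setting ∂π_N/∂q_N = 0: 102 - 4q_N - (q_U) = 0.
Umbra's profit: π_U = (166 - Q)q_U - (20q_U + (1/2)q_U²). Setting ∂π_U/∂q_U = 0: 146 - 3q_U - (q_N) = 0.
Best responses: q_N = (102 - q_U)/4, q_U = (146 - q_N)/3.
Substituting one into the other gives q_N = 160/11 and q_U = 482/11.
Total output Q = 642/11, so price P = 166 - 642/11 = 1184/11.

107.64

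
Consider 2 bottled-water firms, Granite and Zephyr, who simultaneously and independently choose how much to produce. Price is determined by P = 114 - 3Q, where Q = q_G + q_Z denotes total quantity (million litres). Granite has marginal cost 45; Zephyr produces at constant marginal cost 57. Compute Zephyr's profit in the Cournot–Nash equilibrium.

75

Granite's profit: π_G = (114 - 3Q)q_G - (45q_G). Setting ∂π_G/∂q_G = 0: 69 - 6q_G - 3(q_Z) = 0.
Zephyr's first-order condition: 57 - 6q_Z - 3(q_G) = 0.
Rearranging gives the reaction functions q_G = (69 - 3q_Z)/6 and q_Z = (57 - 3q_G)/6.
Solving the pair: q_G = 9, q_Z = 5.
Price P = 114 - 3·14 = 72.
Zephyr's profit: (72 - 57)·5 = 75.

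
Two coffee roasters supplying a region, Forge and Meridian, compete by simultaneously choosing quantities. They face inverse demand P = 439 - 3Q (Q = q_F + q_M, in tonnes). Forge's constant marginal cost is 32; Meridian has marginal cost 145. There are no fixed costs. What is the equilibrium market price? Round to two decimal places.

Forge's profit: π_F = (439 - 3Q)q_F - (32q_F). Setting ∂π_F/∂q_F = 0: 407 - 6q_F - 3(q_M) = 0.
Meridian's first-order condition: 294 - 6q_M - 3(q_F) = 0.
So q_F = (407 - 3q_M)/6 and q_M = (294 - 3q_F)/6.
Substituting one into the other gives q_F = 520/9 and q_M = 181/9.
Total output Q = 701/9, so price P = 439 - 3·(701/9) = 616/3.

205.33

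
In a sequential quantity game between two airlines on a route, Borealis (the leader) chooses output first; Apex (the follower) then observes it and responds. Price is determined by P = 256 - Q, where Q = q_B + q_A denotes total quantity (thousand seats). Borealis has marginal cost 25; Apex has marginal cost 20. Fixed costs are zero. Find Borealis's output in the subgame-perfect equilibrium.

113

The follower Apex best-responds to any q_B: π_A = (256 - Q)q_A - 20q_A.
Follower FOC: 236 - q_B - 2q_A = 0, so q_A(q_B) = (236 - q_B)/2.
The leader anticipates this reaction. Substituting into P = 256 - Q gives P = 138 - (1/2)q_B, so π_B = (138 - (1/2)q_B)q_B - 25q_B.
Leader FOC: 113 - q_B = 0, so q_B = 113.
Then q_A = (236 - 113)/2 = 123/2.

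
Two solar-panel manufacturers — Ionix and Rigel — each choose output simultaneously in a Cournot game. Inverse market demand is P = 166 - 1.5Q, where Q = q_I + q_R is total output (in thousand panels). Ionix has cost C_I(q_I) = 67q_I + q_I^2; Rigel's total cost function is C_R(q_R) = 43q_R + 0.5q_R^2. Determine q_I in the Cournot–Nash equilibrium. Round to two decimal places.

11.92

Ionix's profit: π_I = (166 - 1.5Q)q_I - (67q_I + q_I²). Setting ∂π_I/∂q_I = 0: 99 - 5q_I - (3/2)(q_R) = 0.
Rigel's profit: π_R = (166 - 1.5Q)q_R - (43q_R + (1/2)q_R²). Setting ∂π_R/∂q_R = 0: 123 - 4q_R - (3/2)(q_I) = 0.
Best responses: q_I = (99 - (3/2)q_R)/5, q_R = (123 - (3/2)q_I)/4.
Substituting one into the other gives q_I = 846/71 and q_R = 1866/71.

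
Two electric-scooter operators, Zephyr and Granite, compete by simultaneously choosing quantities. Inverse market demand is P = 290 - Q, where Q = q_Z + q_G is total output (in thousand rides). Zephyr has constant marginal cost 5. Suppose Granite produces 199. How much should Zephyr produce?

43

With the rival's output fixed at 199, Zephyr's profit is π_Z = (290 - 199 - q_Z)q_Z - (5q_Z) = (91 - q_Z)q_Z - (5q_Z).
∂π_Z/∂q_Z = 86 - 2q_Z = 0, so q_Z = 43.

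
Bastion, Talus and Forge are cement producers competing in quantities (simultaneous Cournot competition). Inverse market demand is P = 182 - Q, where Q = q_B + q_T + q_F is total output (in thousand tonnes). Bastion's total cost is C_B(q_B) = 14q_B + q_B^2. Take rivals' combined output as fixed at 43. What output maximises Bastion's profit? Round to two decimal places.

31.25

With rivals' combined output fixed at 43, Bastion's profit is π_B = (182 - 43 - q_B)q_B - (14q_B + q_B²) = (139 - q_B)q_B - (14q_B + q_B²).
∂π_B/∂q_B = 125 - 4q_B = 0, so q_B = 125/4.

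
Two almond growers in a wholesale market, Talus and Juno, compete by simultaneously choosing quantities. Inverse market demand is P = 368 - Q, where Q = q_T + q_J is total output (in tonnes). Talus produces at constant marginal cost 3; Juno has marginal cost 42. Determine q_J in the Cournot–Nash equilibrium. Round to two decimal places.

95.67

Talus's profit: π_T = (368 - Q)q_T - (3q_T). Setting ∂π_T/∂q_T = 0: 365 - 2q_T - (q_J) = 0.
Juno's first-order condition: 326 - 2q_J - (q_T) = 0.
Rearranging gives the reaction functions q_T = (365 - q_J)/2 and q_J = (326 - q_T)/2.
Substituting one into the other gives q_T = 404/3 and q_J = 287/3.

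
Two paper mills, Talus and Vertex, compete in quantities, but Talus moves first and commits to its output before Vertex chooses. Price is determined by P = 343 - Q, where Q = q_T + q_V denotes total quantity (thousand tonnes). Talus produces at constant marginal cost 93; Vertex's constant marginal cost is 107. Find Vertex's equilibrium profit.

Solve by backward induction. Given q_T, the follower Vertex maximises π_V = (343 - q_T - q_V)q_V - 107q_V.
∂π_V/∂q_V = 236 - q_T - 2q_V = 0 gives the reaction function q_V = (236 - q_T)/2.
Talus substitutes q_V(q_T) into its own profit: π_T = q_T(343 - q_T - (236 - q_T)/2) - 93q_T = (225 - (1/2)q_T)q_T - 93q_T.
The leader's first-order condition 132 - q_T = 0 yields q_T = 132.
Then q_V = (236 - 132)/2 = 52.
Price P = 343 - 184 = 159.
Vertex's profit: (159 - 107)·52 = 2704.

2704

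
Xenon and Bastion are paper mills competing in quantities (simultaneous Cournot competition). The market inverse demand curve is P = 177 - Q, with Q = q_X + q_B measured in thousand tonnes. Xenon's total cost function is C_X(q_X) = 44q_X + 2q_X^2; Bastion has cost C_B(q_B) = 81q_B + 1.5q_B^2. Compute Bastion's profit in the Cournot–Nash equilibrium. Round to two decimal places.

583.38

Xenon's profit: π_X = (177 - Q)q_X - (44q_X + 2q_X²). Setting ∂π_X/∂q_X = 0: 133 - 6q_X - (q_B) = 0.
Bastion's profit: π_B = (177 - Q)q_B - (81q_B + (3/2)q_B²). Setting ∂π_B/∂q_B = 0: 96 - 5q_B - (q_X) = 0.
Best responses: q_X = (133 - q_B)/6, q_B = (96 - q_X)/5.
Substituting one into the other gives q_X = 569/29 and q_B = 443/29.
Price P = 177 - 1012/29 = 142.1034.
Bastion's profit: 142.1034·(443/29) - 81·(443/29) - (3/2)(443/29)² = 583.3799.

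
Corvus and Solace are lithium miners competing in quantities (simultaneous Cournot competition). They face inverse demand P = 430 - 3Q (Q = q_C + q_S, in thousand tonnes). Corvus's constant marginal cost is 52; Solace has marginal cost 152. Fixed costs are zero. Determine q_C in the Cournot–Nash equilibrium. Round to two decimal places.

Corvus's profit: π_C = (430 - 3Q)q_C - (52q_C). Setting ∂π_C/∂q_C = 0: 378 - 6q_C - 3(q_S) = 0.
Solace's first-order condition: 278 - 6q_S - 3(q_C) = 0.
So q_C = (378 - 3q_S)/6 and q_S = (278 - 3q_C)/6.
Substituting one into the other gives q_C = 478/9 and q_S = 178/9.

53.11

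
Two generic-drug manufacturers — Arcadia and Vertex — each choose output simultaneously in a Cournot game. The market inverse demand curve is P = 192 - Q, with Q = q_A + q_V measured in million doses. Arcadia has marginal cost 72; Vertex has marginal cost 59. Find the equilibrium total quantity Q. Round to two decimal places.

Arcadia's profit: π_A = (192 - Q)q_A - (72q_A). Setting ∂π_A/∂q_A = 0: 120 - 2q_A - (q_V) = 0.
Vertex's first-order condition: 133 - 2q_V - (q_A) = 0.
So q_A = (120 - q_V)/2 and q_V = (133 - q_A)/2.
Solving the pair: q_A = 107/3, q_V = 146/3.
Total output Q = 107/3 + 146/3 = 253/3.

84.33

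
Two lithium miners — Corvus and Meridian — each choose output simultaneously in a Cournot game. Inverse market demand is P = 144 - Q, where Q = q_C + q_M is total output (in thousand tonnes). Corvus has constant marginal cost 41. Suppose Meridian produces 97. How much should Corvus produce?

With the rival's output fixed at 97, Corvus's profit is π_C = (144 - 97 - q_C)q_C - (41q_C) = (47 - q_C)q_C - (41q_C).
∂π_C/∂q_C = 6 - 2q_C = 0, so q_C = 3.

3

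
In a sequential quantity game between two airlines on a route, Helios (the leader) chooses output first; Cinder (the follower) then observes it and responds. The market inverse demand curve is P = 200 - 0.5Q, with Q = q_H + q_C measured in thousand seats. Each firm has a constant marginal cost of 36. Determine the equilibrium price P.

Solve by backward induction. Given q_H, the follower Cinder maximises π_C = (200 - (1/2)q_H - (1/2)q_C)q_C - 36q_C.
∂π_C/∂q_C = 164 - (1/2)q_H - q_C = 0 gives the reaction function q_C = (164 - (1/2)q_H).
The leader anticipates this reaction. Substituting into P = 200 - 0.5Q gives P = 118 - (1/4)q_H, so π_H = (118 - (1/4)q_H)q_H - 36q_H.
Maximising: ∂π_H/∂q_H = 82 - (1/2)q_H = 0, giving q_H = 164.
Then q_C = (164 - (1/2)·164) = 82.
Total output Q = 246, so price P = 200 - (1/2)·246 = 77.

77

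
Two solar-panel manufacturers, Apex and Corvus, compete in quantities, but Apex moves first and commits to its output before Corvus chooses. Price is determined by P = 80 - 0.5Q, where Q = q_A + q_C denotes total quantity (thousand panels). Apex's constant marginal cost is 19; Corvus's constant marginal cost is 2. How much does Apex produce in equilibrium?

The follower Corvus best-responds to any q_A: π_C = (80 - 0.5Q)q_C - 2q_C.
Follower FOC: 78 - (1/2)q_A - q_C = 0, so q_C(q_A) = (78 - (1/2)q_A).
Apex substitutes q_C(q_A) into its own profit: π_A = q_A(80 - (1/2)q_A - (78 - (1/2)q_A)/2) - 19q_A = (41 - (1/4)q_A)q_A - 19q_A.
Maximising: ∂π_A/∂q_A = 22 - (1/2)q_A = 0, giving q_A = 44.
Then q_C = (78 - (1/2)·44) = 56.

44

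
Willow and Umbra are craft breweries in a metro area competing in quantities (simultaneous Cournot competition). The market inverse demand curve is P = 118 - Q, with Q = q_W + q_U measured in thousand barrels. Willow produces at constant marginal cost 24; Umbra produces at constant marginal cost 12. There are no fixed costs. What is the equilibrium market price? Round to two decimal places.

51.33

Willow's profit: π_W = (118 - Q)q_W - (24q_W). Setting ∂π_W/∂q_W = 0: 94 - 2q_W - (q_U) = 0.
Umbra's first-order condition: 106 - 2q_U - (q_W) = 0.
So q_W = (94 - q_U)/2 and q_U = (106 - q_W)/2.
Substituting one into the other gives q_W = 82/3 and q_U = 118/3.
Total output Q = 200/3, so price P = 118 - 200/3 = 154/3.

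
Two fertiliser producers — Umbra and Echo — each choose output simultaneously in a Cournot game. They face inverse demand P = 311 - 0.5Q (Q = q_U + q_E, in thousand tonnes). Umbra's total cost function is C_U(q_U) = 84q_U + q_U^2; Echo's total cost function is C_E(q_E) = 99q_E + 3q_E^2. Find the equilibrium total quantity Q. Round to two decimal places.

96.65

Umbra's profit: π_U = (311 - 0.5Q)q_U - (84q_U + q_U²). Setting ∂π_U/∂q_U = 0: 227 - 3q_U - (1/2)(q_E) = 0.
Echo's profit: π_E = (311 - 0.5Q)q_E - (99q_E + 3q_E²). Setting ∂π_E/∂q_E = 0: 212 - 7q_E - (1/2)(q_U) = 0.
Best responses: q_U = (227 - (1/2)q_E)/3, q_E = (212 - (1/2)q_U)/7.
Solving the pair: q_U = 71.4699, q_E = 25.1807.
Total output Q = 71.4699 + 25.1807 = 96.6506.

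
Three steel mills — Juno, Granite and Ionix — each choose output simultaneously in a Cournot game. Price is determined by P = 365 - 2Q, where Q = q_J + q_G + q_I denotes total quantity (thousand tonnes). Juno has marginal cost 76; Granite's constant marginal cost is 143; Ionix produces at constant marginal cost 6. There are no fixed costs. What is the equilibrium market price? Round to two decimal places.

Juno's profit: π_J = (365 - 2Q)q_J - (76q_J). Setting ∂π_J/∂q_J = 0: 289 - 4q_J - 2(q_G + q_I) = 0.
Granite's first-order condition: 222 - 4q_G - 2(q_J + q_I) = 0.
Ionix's first-order condition: 359 - 4q_I - 2(q_J + q_G) = 0.
Adding the 3 first-order conditions: 870 − 8Q = 0, so Q = 435/4.
Back-substituting: q_J = (289 − 435/2)/2 = 143/4, q_G = (222 − 435/2)/2 = 9/4, q_I = (359 − 435/2)/2 = 283/4.
Total output Q = 435/4, so price P = 365 - 2·(435/4) = 295/2.

147.50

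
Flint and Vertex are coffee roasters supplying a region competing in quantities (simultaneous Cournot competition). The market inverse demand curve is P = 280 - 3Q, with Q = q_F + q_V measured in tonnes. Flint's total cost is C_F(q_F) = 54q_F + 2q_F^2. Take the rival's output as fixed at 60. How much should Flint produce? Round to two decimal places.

4.60

With the rival's output fixed at 60, Flint's profit is π_F = (280 - 3·60 - 3q_F)q_F - (54q_F + 2q_F²) = (100 - 3q_F)q_F - (54q_F + 2q_F²).
∂π_F/∂q_F = 46 - 10q_F = 0, so q_F = 23/5.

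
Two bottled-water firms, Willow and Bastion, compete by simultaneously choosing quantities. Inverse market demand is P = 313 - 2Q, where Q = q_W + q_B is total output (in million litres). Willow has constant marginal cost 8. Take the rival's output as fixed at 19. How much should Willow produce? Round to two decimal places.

66.75

With the rival's output fixed at 19, Willow's profit is π_W = (313 - 2·19 - 2q_W)q_W - (8q_W) = (275 - 2q_W)q_W - (8q_W).
∂π_W/∂q_W = 267 - 4q_W = 0, so q_W = 267/4.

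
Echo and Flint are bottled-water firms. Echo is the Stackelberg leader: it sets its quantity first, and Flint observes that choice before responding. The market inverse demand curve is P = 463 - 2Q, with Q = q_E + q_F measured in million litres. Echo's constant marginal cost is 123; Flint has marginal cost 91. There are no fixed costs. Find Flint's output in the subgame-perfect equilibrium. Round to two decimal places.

Solve by backward induction. Given q_E, the follower Flint maximises π_F = (463 - 2q_E - 2q_F)q_F - 91q_F.
∂π_F/∂q_F = 372 - 2q_E - 4q_F = 0 gives the reaction function q_F = (372 - 2q_E)/4.
Echo substitutes q_F(q_E) into its own profit: π_E = q_E(463 - 2q_E - (372 - 2q_E)/2) - 123q_E = (277 - q_E)q_E - 123q_E.
The leader's first-order condition 154 - 2q_E = 0 yields q_E = 77.
Then q_F = (372 - 2·77)/4 = 109/2.

54.50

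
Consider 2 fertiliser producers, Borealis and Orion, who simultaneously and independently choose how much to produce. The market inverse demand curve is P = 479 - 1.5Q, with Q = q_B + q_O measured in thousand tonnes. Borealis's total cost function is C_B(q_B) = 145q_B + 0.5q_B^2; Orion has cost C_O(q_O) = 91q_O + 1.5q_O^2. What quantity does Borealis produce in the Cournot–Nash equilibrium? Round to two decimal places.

65.38

Borealis's profit: π_B = (479 - 1.5Q)q_B - (145q_B + (1/2)q_B²). Setting ∂π_B/∂q_B = 0: 334 - 4q_B - (3/2)(q_O) = 0.
Orion's first-order condition: 388 - 6q_O - (3/2)(q_B) = 0.
Best responses: q_B = (334 - (3/2)q_O)/4, q_O = (388 - (3/2)q_B)/6.
Solving the pair: q_B = 1896/29, q_O = 48.3218.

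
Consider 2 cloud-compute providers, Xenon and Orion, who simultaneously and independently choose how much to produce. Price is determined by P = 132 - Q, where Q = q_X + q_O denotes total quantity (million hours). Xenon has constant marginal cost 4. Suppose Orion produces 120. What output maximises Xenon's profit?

4

With the rival's output fixed at 120, Xenon's profit is π_X = (132 - 120 - q_X)q_X - (4q_X) = (12 - q_X)q_X - (4q_X).
∂π_X/∂q_X = 8 - 2q_X = 0, so q_X = 4.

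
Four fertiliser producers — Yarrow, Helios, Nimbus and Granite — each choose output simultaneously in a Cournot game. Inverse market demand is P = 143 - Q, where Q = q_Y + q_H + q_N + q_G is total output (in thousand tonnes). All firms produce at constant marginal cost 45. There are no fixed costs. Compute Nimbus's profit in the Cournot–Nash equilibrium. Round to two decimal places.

Each firm earns π_i = (143 - Q)q_i - 45q_i.
First-order condition (treating rivals' output as given): 98 - 2q_i - Σ_{j≠i} q_j = 0.
With identical firms every q_j equals q_i, so Σ_{j≠i} q_j = 3q_i and 98 = 5q_i, giving q_i = 98/5.
Price P = 143 - 392/5 = 323/5.
Nimbus's profit: (323/5 - 45)·(98/5) = 384.1600.

384.16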